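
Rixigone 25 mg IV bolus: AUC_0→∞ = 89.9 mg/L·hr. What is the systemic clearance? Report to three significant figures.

CL = 0.278 L/hr

CL = Dose_iv / AUC_0→∞
   = 25 / 89.9 = 0.278087 L/hr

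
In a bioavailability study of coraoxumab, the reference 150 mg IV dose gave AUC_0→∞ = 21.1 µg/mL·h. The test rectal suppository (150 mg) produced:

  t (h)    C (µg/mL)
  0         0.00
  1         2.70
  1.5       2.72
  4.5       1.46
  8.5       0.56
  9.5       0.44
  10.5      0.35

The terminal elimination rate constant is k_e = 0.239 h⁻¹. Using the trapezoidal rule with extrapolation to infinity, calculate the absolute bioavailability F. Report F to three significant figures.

Trapezoidal AUC_0→10.5 (rectal suppository):
  [0→1]: (0.00+2.70)/2 × 1 = 1.35
  [1→1.5]: (2.70+2.72)/2 × 0.5 = 1.355
  [1.5→4.5]: (2.72+1.46)/2 × 3 = 6.27
  [4.5→8.5]: (1.46+0.56)/2 × 4 = 4.04
  [8.5→9.5]: (0.56+0.44)/2 × 1 = 0.5
  [9.5→10.5]: (0.44+0.35)/2 × 1 = 0.395
  Sum = 13.91 µg/mL·h
Tail: C_last/k_e = 0.35/0.239 = 1.464
AUC_0→∞ (rectal suppository) = 13.91 + 1.464 = 15.374 µg/mL·h
F = (AUC_ev/D_ev)/(AUC_iv/D_iv) = (15.374/150)/(21.1/150) = 0.102493/0.140667 = 0.7286

F = 0.729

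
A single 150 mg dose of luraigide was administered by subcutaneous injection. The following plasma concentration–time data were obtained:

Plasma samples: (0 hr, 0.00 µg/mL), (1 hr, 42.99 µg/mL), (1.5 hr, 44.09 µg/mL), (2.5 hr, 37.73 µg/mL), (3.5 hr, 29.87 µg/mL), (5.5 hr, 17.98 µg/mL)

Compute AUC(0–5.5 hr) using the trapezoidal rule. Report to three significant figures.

Trapezoidal AUC_0→5.5:
  [0→1]: (0.00+42.99)/2 × 1 = 21.495
  [1→1.5]: (42.99+44.09)/2 × 0.5 = 21.77
  [1.5→2.5]: (44.09+37.73)/2 × 1 = 40.91
  [2.5→3.5]: (37.73+29.87)/2 × 1 = 33.8
  [3.5→5.5]: (29.87+17.98)/2 × 2 = 47.85
  Sum = 165.825 µg/mL·hr

AUC = 166 µg/mL·hr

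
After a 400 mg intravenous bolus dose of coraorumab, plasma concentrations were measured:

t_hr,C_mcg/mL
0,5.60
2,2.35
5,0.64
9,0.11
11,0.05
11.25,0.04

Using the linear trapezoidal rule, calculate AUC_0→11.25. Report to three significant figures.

Trapezoidal AUC_0→11.25:
  [0→2]: (5.60+2.35)/2 × 2 = 7.95
  [2→5]: (2.35+0.64)/2 × 3 = 4.485
  [5→9]: (0.64+0.11)/2 × 4 = 1.5
  [9→11]: (0.11+0.05)/2 × 2 = 0.16
  [11→11.25]: (0.05+0.04)/2 × 0.25 = 0.01125
  Sum = 14.10625 mcg/mL·hr

AUC = 14.1 mcg/mL·hr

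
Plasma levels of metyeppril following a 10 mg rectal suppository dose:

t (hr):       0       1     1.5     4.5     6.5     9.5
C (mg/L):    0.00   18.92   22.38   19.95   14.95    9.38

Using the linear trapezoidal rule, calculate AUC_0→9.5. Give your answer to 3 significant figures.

AUC = 155 mg/L·hr

Trapezoidal AUC_0→9.5:
  [0→1]: (0.00+18.92)/2 × 1 = 9.46
  [1→1.5]: (18.92+22.38)/2 × 0.5 = 10.325
  [1.5→4.5]: (22.38+19.95)/2 × 3 = 63.495
  [4.5→6.5]: (19.95+14.95)/2 × 2 = 34.9
  [6.5→9.5]: (14.95+9.38)/2 × 3 = 36.495
  Sum = 154.675 mg/L·hr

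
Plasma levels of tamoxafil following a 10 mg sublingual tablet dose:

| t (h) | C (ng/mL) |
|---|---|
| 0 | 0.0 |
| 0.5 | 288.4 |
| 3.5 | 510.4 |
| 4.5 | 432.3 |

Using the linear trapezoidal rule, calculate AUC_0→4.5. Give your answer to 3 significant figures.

AUC = 1740 ng/mL·h

Trapezoidal AUC_0→4.5:
  [0→0.5]: (0.0+288.4)/2 × 0.5 = 72.1
  [0.5→3.5]: (288.4+510.4)/2 × 3 = 1198.2
  [3.5→4.5]: (510.4+432.3)/2 × 1 = 471.35
  Sum = 1741.65 ng/mL·h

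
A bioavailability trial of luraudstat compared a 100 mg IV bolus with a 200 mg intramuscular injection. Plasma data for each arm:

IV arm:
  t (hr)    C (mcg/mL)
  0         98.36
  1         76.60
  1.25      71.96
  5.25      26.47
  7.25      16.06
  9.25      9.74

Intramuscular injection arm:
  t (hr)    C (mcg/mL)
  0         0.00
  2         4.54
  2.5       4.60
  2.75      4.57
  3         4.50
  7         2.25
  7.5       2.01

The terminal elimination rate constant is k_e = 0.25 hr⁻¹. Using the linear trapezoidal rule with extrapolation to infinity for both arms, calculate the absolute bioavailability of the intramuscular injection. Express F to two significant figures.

F = 0.039

Trapezoidal AUC_0→9.25 (IV):
  [0→1]: (98.36+76.60)/2 × 1 = 87.48
  [1→1.25]: (76.60+71.96)/2 × 0.25 = 18.57
  [1.25→5.25]: (71.96+26.47)/2 × 4 = 196.86
  [5.25→7.25]: (26.47+16.06)/2 × 2 = 42.53
  [7.25→9.25]: (16.06+9.74)/2 × 2 = 25.8
  Sum = 371.24 mcg/mL·hr
IV tail: 9.74/0.25 = 38.960; AUC_iv,0→∞ = 371.24 + 38.960 = 410.2 mcg/mL·hr
Trapezoidal AUC_0→7.5 (intramuscular injection):
  [0→2]: (0.00+4.54)/2 × 2 = 4.54
  [2→2.5]: (4.54+4.60)/2 × 0.5 = 2.285
  [2.5→2.75]: (4.60+4.57)/2 × 0.25 = 1.14625
  [2.75→3]: (4.57+4.50)/2 × 0.25 = 1.13375
  [3→7]: (4.50+2.25)/2 × 4 = 13.5
  [7→7.5]: (2.25+2.01)/2 × 0.5 = 1.065
  Sum = 23.67 mcg/mL·hr
intramuscular injection tail: 2.01/0.25 = 8.040; AUC_ev,0→∞ = 23.67 + 8.040 = 31.71 mcg/mL·hr
F = (AUC_ev/D_ev)/(AUC_iv/D_iv) = (31.71/200)/(410.2/100) = 0.15855/4.102 = 0.0387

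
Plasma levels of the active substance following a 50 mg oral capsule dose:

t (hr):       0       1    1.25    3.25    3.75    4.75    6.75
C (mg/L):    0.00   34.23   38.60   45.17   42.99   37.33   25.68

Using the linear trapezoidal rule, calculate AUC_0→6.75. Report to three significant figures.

Trapezoidal AUC_0→6.75:
  [0→1]: (0.00+34.23)/2 × 1 = 17.115
  [1→1.25]: (34.23+38.60)/2 × 0.25 = 9.10375
  [1.25→3.25]: (38.60+45.17)/2 × 2 = 83.77
  [3.25→3.75]: (45.17+42.99)/2 × 0.5 = 22.04
  [3.75→4.75]: (42.99+37.33)/2 × 1 = 40.16
  [4.75→6.75]: (37.33+25.68)/2 × 2 = 63.01
  Sum = 235.19875 mg/L·hr

AUC = 235 mg/L·hr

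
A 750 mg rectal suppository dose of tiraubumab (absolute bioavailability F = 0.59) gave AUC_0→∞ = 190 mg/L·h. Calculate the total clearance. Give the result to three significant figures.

CL = F × Dose / AUC_0→∞
   = 0.59 × 750 / 190 = 2.32895 L/h

CL = 2.33 L/h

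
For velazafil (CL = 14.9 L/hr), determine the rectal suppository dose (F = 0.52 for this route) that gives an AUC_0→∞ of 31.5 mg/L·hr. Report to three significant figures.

Dose = CL × AUC_0→∞ / F
     = 14.9 × 31.5 / 0.52 = 902.596 mg

Dose = 903 mg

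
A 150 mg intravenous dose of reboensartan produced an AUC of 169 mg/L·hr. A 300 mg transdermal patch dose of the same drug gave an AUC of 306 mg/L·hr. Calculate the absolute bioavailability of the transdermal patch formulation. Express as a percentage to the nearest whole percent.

F = 91%

F = (AUC_ev / D_ev) / (AUC_iv / D_iv)
  = (306/300) / (169/150)
  = 1.02 / 1.12667 = 0.9053
  = 90.53%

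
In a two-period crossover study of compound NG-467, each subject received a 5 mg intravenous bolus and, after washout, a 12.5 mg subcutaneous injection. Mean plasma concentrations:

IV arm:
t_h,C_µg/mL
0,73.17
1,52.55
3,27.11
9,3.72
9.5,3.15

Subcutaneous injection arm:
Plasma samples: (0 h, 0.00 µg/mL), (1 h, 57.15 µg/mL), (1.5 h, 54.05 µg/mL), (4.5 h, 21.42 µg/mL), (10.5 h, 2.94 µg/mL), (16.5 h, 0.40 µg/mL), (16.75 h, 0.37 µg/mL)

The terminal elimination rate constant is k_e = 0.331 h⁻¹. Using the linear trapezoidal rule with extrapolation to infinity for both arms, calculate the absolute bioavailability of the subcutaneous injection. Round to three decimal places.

F = 0.412

Trapezoidal AUC_0→9.5 (IV):
  [0→1]: (73.17+52.55)/2 × 1 = 62.86
  [1→3]: (52.55+27.11)/2 × 2 = 79.66
  [3→9]: (27.11+3.72)/2 × 6 = 92.49
  [9→9.5]: (3.72+3.15)/2 × 0.5 = 1.7175
  Sum = 236.7275 µg/mL·h
IV tail: 3.15/0.331 = 9.517; AUC_iv,0→∞ = 236.7275 + 9.517 = 246.2445 µg/mL·h
Trapezoidal AUC_0→16.75 (subcutaneous injection):
  [0→1]: (0.00+57.15)/2 × 1 = 28.575
  [1→1.5]: (57.15+54.05)/2 × 0.5 = 27.8
  [1.5→4.5]: (54.05+21.42)/2 × 3 = 113.205
  [4.5→10.5]: (21.42+2.94)/2 × 6 = 73.08
  [10.5→16.5]: (2.94+0.40)/2 × 6 = 10.02
  [16.5→16.75]: (0.40+0.37)/2 × 0.25 = 0.09625
  Sum = 252.77625 µg/mL·h
subcutaneous injection tail: 0.37/0.331 = 1.118; AUC_ev,0→∞ = 252.77625 + 1.118 = 253.89425 µg/mL·h
F = (AUC_ev/D_ev)/(AUC_iv/D_iv) = (253.89425/12.5)/(246.2445/5) = 20.31154/49.2489 = 0.4124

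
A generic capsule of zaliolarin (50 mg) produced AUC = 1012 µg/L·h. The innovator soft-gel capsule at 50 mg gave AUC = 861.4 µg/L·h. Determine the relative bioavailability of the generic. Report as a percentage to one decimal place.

F_rel = (AUC_test/D_test) / (AUC_ref/D_ref)
      = (1012/50) / (861.4/50)
      = 20.24 / 17.228 = 1.1748 = 117.48%

F_rel = 117.5%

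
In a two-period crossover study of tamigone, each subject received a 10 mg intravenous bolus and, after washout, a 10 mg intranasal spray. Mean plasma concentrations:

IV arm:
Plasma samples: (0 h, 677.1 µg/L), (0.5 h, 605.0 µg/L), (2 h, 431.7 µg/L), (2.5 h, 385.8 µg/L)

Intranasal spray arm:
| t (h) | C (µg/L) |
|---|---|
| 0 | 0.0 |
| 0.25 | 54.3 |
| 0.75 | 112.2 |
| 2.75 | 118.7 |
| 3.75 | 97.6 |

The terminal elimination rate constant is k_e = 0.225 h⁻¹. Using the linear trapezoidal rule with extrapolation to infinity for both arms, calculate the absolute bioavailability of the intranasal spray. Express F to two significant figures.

Trapezoidal AUC_0→2.5 (IV):
  [0→0.5]: (677.1+605.0)/2 × 0.5 = 320.525
  [0.5→2]: (605.0+431.7)/2 × 1.5 = 777.525
  [2→2.5]: (431.7+385.8)/2 × 0.5 = 204.375
  Sum = 1302.425 µg/L·h
IV tail: 385.8/0.225 = 1714.667; AUC_iv,0→∞ = 1302.425 + 1714.667 = 3017.092 µg/L·h
Trapezoidal AUC_0→3.75 (intranasal spray):
  [0→0.25]: (0.0+54.3)/2 × 0.25 = 6.7875
  [0.25→0.75]: (54.3+112.2)/2 × 0.5 = 41.625
  [0.75→2.75]: (112.2+118.7)/2 × 2 = 230.9
  [2.75→3.75]: (118.7+97.6)/2 × 1 = 108.15
  Sum = 387.4625 µg/L·h
intranasal spray tail: 97.6/0.225 = 433.778; AUC_ev,0→∞ = 387.4625 + 433.778 = 821.2405 µg/L·h
F = (AUC_ev/D_ev)/(AUC_iv/D_iv) = (821.2405/10)/(3017.092/10) = 82.12405/301.7092 = 0.2722

F = 0.27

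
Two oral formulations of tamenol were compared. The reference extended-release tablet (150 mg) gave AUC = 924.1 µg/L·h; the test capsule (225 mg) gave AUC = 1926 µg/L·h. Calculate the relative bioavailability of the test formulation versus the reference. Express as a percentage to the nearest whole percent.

F_rel = 139%

F_rel = (AUC_test/D_test) / (AUC_ref/D_ref)
      = (1926/225) / (924.1/150)
      = 8.56 / 6.16067 = 1.3895 = 138.95%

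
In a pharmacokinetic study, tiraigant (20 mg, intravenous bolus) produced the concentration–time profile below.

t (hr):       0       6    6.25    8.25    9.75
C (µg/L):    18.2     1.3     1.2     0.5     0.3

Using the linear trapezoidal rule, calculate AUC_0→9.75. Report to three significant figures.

AUC = 61.1 µg/L·hr

Trapezoidal AUC_0→9.75:
  [0→6]: (18.2+1.3)/2 × 6 = 58.5
  [6→6.25]: (1.3+1.2)/2 × 0.25 = 0.3125
  [6.25→8.25]: (1.2+0.5)/2 × 2 = 1.7
  [8.25→9.75]: (0.5+0.3)/2 × 1.5 = 0.6
  Sum = 61.1125 µg/L·hr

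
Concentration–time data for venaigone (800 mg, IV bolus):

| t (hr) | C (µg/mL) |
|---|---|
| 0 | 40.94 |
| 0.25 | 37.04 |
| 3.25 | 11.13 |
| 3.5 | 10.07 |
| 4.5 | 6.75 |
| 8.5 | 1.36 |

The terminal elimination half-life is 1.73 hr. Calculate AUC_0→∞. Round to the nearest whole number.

AUC = 113 µg/mL·hr

Trapezoidal AUC_0→8.5:
  [0→0.25]: (40.94+37.04)/2 × 0.25 = 9.7475
  [0.25→3.25]: (37.04+11.13)/2 × 3 = 72.255
  [3.25→3.5]: (11.13+10.07)/2 × 0.25 = 2.65
  [3.5→4.5]: (10.07+6.75)/2 × 1 = 8.41
  [4.5→8.5]: (6.75+1.36)/2 × 4 = 16.22
  Sum = 109.2825 µg/mL·hr
k_e = ln2 / t½ = 0.693147 / 1.73 = 0.4007 hr^-1
Extrapolated tail: C_last / k_e = 1.36 / 0.4007 = 3.394
AUC_0→∞ = 109.2825 + 3.394 = 112.6765 µg/mL·hr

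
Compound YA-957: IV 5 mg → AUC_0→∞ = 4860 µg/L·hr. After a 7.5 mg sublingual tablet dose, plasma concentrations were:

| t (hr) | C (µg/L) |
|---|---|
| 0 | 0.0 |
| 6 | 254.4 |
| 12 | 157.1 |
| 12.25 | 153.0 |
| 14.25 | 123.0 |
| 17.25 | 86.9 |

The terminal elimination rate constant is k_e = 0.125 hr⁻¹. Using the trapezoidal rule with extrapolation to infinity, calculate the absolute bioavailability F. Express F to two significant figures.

Trapezoidal AUC_0→17.25 (sublingual tablet):
  [0→6]: (0.0+254.4)/2 × 6 = 763.2
  [6→12]: (254.4+157.1)/2 × 6 = 1234.5
  [12→12.25]: (157.1+153.0)/2 × 0.25 = 38.7625
  [12.25→14.25]: (153.0+123.0)/2 × 2 = 276.0
  [14.25→17.25]: (123.0+86.9)/2 × 3 = 314.85
  Sum = 2627.3125 µg/L·hr
Tail: C_last/k_e = 86.9/0.125 = 695.200
AUC_0→∞ (sublingual tablet) = 2627.3125 + 695.200 = 3322.5125 µg/L·hr
F = (AUC_ev/D_ev)/(AUC_iv/D_iv) = (3322.5125/7.5)/(4860/5) = 443.002/972 = 0.4558

F = 0.46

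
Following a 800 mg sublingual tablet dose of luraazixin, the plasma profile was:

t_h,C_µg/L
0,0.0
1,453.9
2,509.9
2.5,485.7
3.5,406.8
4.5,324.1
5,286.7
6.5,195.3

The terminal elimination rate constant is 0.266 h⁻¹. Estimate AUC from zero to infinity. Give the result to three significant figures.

Trapezoidal AUC_0→6.5:
  [0→1]: (0.0+453.9)/2 × 1 = 226.95
  [1→2]: (453.9+509.9)/2 × 1 = 481.9
  [2→2.5]: (509.9+485.7)/2 × 0.5 = 248.9
  [2.5→3.5]: (485.7+406.8)/2 × 1 = 446.25
  [3.5→4.5]: (406.8+324.1)/2 × 1 = 365.45
  [4.5→5]: (324.1+286.7)/2 × 0.5 = 152.7
  [5→6.5]: (286.7+195.3)/2 × 1.5 = 361.5
  Sum = 2283.65 µg/L·h
Extrapolated tail: C_last / k_e = 195.3 / 0.266 = 734.211
AUC_0→∞ = 2283.65 + 734.211 = 3017.861 µg/L·h

AUC = 3020 µg/L·h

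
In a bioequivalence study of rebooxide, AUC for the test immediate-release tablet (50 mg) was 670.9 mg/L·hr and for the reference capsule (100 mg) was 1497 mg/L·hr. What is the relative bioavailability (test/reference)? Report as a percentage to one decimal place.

F_rel = 89.6%

F_rel = (AUC_test/D_test) / (AUC_ref/D_ref)
      = (670.9/50) / (1497/100)
      = 13.418 / 14.97 = 0.8963 = 89.63%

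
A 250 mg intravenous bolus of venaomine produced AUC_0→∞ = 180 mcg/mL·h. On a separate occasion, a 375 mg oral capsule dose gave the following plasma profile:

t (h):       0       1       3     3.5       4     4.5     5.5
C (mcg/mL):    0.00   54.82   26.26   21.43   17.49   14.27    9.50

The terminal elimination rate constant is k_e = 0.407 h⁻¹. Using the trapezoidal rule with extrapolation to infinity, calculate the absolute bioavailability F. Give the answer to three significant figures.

Trapezoidal AUC_0→5.5 (oral capsule):
  [0→1]: (0.00+54.82)/2 × 1 = 27.41
  [1→3]: (54.82+26.26)/2 × 2 = 81.08
  [3→3.5]: (26.26+21.43)/2 × 0.5 = 11.9225
  [3.5→4]: (21.43+17.49)/2 × 0.5 = 9.73
  [4→4.5]: (17.49+14.27)/2 × 0.5 = 7.94
  [4.5→5.5]: (14.27+9.50)/2 × 1 = 11.885
  Sum = 149.9675 mcg/mL·h
Tail: C_last/k_e = 9.50/0.407 = 23.342
AUC_0→∞ (oral capsule) = 149.9675 + 23.342 = 173.3095 mcg/mL·h
F = (AUC_ev/D_ev)/(AUC_iv/D_iv) = (173.3095/375)/(180/250) = 0.462159/0.72 = 0.6419

F = 0.642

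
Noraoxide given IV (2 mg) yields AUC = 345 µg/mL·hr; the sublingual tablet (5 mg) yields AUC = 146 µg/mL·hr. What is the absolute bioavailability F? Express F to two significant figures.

F = 0.17

F = (AUC_ev / D_ev) / (AUC_iv / D_iv)
  = (146/5) / (345/2)
  = 29.2 / 172.5 = 0.1693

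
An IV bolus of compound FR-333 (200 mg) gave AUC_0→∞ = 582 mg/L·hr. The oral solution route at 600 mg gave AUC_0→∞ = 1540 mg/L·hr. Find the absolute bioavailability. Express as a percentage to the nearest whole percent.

F = (AUC_ev / D_ev) / (AUC_iv / D_iv)
  = (1540/600) / (582/200)
  = 2.56667 / 2.91 = 0.8820
  = 88.20%

F = 88%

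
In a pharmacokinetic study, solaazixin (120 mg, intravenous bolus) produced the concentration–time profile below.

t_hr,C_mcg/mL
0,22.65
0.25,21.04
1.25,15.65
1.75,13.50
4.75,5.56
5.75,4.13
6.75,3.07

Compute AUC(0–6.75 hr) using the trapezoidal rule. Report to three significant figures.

Trapezoidal AUC_0→6.75:
  [0→0.25]: (22.65+21.04)/2 × 0.25 = 5.46125
  [0.25→1.25]: (21.04+15.65)/2 × 1 = 18.345
  [1.25→1.75]: (15.65+13.50)/2 × 0.5 = 7.2875
  [1.75→4.75]: (13.50+5.56)/2 × 3 = 28.59
  [4.75→5.75]: (5.56+4.13)/2 × 1 = 4.845
  [5.75→6.75]: (4.13+3.07)/2 × 1 = 3.6
  Sum = 68.12875 mcg/mL·hr

AUC = 68.1 mcg/mL·hr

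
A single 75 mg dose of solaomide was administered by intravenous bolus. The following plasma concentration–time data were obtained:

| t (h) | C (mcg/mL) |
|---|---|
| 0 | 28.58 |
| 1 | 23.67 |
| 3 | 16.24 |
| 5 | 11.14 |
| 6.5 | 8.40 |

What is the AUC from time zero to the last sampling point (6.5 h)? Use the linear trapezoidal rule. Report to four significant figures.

AUC = 108.1 mcg/mL·h

Trapezoidal AUC_0→6.5:
  [0→1]: (28.58+23.67)/2 × 1 = 26.125
  [1→3]: (23.67+16.24)/2 × 2 = 39.91
  [3→5]: (16.24+11.14)/2 × 2 = 27.38
  [5→6.5]: (11.14+8.40)/2 × 1.5 = 14.655
  Sum = 108.07 mcg/mL·h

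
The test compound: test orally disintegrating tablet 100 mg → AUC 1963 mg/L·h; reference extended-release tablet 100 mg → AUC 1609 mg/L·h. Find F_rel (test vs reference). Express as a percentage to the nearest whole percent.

F_rel = (AUC_test/D_test) / (AUC_ref/D_ref)
      = (1963/100) / (1609/100)
      = 19.63 / 16.09 = 1.2200 = 122.00%

F_rel = 122%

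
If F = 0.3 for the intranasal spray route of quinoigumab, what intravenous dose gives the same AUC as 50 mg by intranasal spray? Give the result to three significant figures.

D_iv = 15.0 mg

Systemic exposure from an extravascular dose = F × D_ev, so the equivalent IV dose is F × D_ev.
D_iv = F × D_ev = 0.3 × 50 = 15 mg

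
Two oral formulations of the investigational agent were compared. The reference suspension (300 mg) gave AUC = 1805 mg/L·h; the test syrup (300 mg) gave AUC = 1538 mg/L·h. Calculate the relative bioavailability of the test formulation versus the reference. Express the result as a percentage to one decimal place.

F_rel = (AUC_test/D_test) / (AUC_ref/D_ref)
      = (1538/300) / (1805/300)
      = 5.12667 / 6.01667 = 0.8521 = 85.21%

F_rel = 85.2%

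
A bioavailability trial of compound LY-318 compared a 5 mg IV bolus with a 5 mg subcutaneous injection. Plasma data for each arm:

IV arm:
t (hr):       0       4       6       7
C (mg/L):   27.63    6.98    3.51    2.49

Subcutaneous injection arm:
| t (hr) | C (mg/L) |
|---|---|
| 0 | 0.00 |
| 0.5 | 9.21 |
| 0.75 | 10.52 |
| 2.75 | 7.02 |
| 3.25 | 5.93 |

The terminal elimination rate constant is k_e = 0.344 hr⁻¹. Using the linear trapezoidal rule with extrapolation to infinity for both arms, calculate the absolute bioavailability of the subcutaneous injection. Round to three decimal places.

Trapezoidal AUC_0→7 (IV):
  [0→4]: (27.63+6.98)/2 × 4 = 69.22
  [4→6]: (6.98+3.51)/2 × 2 = 10.49
  [6→7]: (3.51+2.49)/2 × 1 = 3.0
  Sum = 82.71 mg/L·hr
IV tail: 2.49/0.344 = 7.238; AUC_iv,0→∞ = 82.71 + 7.238 = 89.948 mg/L·hr
Trapezoidal AUC_0→3.25 (subcutaneous injection):
  [0→0.5]: (0.00+9.21)/2 × 0.5 = 2.3025
  [0.5→0.75]: (9.21+10.52)/2 × 0.25 = 2.46625
  [0.75→2.75]: (10.52+7.02)/2 × 2 = 17.54
  [2.75→3.25]: (7.02+5.93)/2 × 0.5 = 3.2375
  Sum = 25.54625 mg/L·hr
subcutaneous injection tail: 5.93/0.344 = 17.238; AUC_ev,0→∞ = 25.54625 + 17.238 = 42.78425 mg/L·hr
F = (AUC_ev/D_ev)/(AUC_iv/D_iv) = (42.78425/5)/(89.948/5) = 8.55685/17.9896 = 0.4757

F = 0.476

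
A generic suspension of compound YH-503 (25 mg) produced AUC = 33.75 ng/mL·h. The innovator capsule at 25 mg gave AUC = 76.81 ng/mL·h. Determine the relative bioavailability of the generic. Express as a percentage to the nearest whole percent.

F_rel = (AUC_test/D_test) / (AUC_ref/D_ref)
      = (33.75/25) / (76.81/25)
      = 1.35 / 3.0724 = 0.4394 = 43.94%

F_rel = 44%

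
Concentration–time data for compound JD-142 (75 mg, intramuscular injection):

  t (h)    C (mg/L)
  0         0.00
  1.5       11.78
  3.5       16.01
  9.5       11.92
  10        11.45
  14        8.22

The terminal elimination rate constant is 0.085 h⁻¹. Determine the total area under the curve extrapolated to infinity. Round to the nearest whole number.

Trapezoidal AUC_0→14:
  [0→1.5]: (0.00+11.78)/2 × 1.5 = 8.835
  [1.5→3.5]: (11.78+16.01)/2 × 2 = 27.79
  [3.5→9.5]: (16.01+11.92)/2 × 6 = 83.79
  [9.5→10]: (11.92+11.45)/2 × 0.5 = 5.8425
  [10→14]: (11.45+8.22)/2 × 4 = 39.34
  Sum = 165.5975 mg/L·h
Extrapolated tail: C_last / k_e = 8.22 / 0.085 = 96.706
AUC_0→∞ = 165.5975 + 96.706 = 262.3035 mg/L·h

AUC = 262 mg/L·h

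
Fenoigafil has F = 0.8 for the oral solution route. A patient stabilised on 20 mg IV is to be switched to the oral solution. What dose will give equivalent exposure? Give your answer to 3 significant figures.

For equal systemic exposure: F × D_ev = D_iv
D_ev = D_iv / F = 20 / 0.8 = 25 mg

D_oral = 25.0 mg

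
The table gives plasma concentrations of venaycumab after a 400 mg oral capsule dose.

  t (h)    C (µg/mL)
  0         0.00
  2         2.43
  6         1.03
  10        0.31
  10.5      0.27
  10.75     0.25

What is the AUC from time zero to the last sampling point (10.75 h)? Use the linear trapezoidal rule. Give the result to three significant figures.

AUC = 12.2 µg/mL·h

Trapezoidal AUC_0→10.75:
  [0→2]: (0.00+2.43)/2 × 2 = 2.43
  [2→6]: (2.43+1.03)/2 × 4 = 6.92
  [6→10]: (1.03+0.31)/2 × 4 = 2.68
  [10→10.5]: (0.31+0.27)/2 × 0.5 = 0.145
  [10.5→10.75]: (0.27+0.25)/2 × 0.25 = 0.065
  Sum = 12.24 µg/mL·h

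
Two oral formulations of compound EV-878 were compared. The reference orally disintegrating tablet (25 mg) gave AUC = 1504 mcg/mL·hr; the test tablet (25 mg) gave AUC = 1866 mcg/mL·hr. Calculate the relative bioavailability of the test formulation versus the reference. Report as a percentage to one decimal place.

F_rel = (AUC_test/D_test) / (AUC_ref/D_ref)
      = (1866/25) / (1504/25)
      = 74.64 / 60.16 = 1.2407 = 124.07%

F_rel = 124.1%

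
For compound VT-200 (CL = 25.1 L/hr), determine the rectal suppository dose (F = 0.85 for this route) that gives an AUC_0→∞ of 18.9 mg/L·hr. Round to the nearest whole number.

Dose = CL × AUC_0→∞ / F
     = 25.1 × 18.9 / 0.85 = 558.106 mg

Dose = 558 mg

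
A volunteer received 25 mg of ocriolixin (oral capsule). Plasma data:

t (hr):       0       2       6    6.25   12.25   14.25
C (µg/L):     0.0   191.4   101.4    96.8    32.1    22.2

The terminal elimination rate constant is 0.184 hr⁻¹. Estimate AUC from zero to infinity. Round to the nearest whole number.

AUC = 1363 µg/L·hr

Trapezoidal AUC_0→14.25:
  [0→2]: (0.0+191.4)/2 × 2 = 191.4
  [2→6]: (191.4+101.4)/2 × 4 = 585.6
  [6→6.25]: (101.4+96.8)/2 × 0.25 = 24.775
  [6.25→12.25]: (96.8+32.1)/2 × 6 = 386.7
  [12.25→14.25]: (32.1+22.2)/2 × 2 = 54.3
  Sum = 1242.775 µg/L·hr
Extrapolated tail: C_last / k_e = 22.2 / 0.184 = 120.652
AUC_0→∞ = 1242.775 + 120.652 = 1363.427 µg/L·hr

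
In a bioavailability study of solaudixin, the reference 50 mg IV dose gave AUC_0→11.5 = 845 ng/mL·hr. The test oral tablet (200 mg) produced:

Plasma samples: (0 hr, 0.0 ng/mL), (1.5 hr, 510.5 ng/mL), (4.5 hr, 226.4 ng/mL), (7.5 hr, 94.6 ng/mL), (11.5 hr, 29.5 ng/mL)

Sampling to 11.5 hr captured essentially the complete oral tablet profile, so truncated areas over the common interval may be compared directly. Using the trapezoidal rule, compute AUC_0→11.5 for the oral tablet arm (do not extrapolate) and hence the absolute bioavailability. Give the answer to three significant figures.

Trapezoidal AUC_0→11.5 (oral tablet):
  [0→1.5]: (0.0+510.5)/2 × 1.5 = 382.875
  [1.5→4.5]: (510.5+226.4)/2 × 3 = 1105.35
  [4.5→7.5]: (226.4+94.6)/2 × 3 = 481.5
  [7.5→11.5]: (94.6+29.5)/2 × 4 = 248.2
  Sum = 2217.925 ng/mL·hr
F = (AUC_ev/D_ev)/(AUC_iv/D_iv) = (2217.925/200)/(845/50) = 11.089625/16.9 = 0.6562

F = 0.656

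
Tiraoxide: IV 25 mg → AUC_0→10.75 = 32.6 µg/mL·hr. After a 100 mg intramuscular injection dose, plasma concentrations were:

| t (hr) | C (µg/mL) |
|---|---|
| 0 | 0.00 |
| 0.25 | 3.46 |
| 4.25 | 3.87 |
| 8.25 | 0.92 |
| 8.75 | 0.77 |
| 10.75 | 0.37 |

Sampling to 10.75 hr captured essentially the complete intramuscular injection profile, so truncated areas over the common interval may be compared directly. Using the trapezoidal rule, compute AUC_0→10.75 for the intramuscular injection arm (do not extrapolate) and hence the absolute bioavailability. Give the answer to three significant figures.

F = 0.201

Trapezoidal AUC_0→10.75 (intramuscular injection):
  [0→0.25]: (0.00+3.46)/2 × 0.25 = 0.4325
  [0.25→4.25]: (3.46+3.87)/2 × 4 = 14.66
  [4.25→8.25]: (3.87+0.92)/2 × 4 = 9.58
  [8.25→8.75]: (0.92+0.77)/2 × 0.5 = 0.4225
  [8.75→10.75]: (0.77+0.37)/2 × 2 = 1.14
  Sum = 26.235 µg/mL·hr
F = (AUC_ev/D_ev)/(AUC_iv/D_iv) = (26.235/100)/(32.6/25) = 0.26235/1.304 = 0.2012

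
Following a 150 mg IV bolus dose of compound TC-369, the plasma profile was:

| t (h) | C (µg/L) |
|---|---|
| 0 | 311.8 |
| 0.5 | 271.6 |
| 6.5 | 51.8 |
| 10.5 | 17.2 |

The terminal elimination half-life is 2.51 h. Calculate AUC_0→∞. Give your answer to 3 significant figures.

Trapezoidal AUC_0→10.5:
  [0→0.5]: (311.8+271.6)/2 × 0.5 = 145.85
  [0.5→6.5]: (271.6+51.8)/2 × 6 = 970.2
  [6.5→10.5]: (51.8+17.2)/2 × 4 = 138.0
  Sum = 1254.05 µg/L·h
k_e = ln2 / t½ = 0.693147 / 2.51 = 0.2762 h^-1
Extrapolated tail: C_last / k_e = 17.2 / 0.2762 = 62.274
AUC_0→∞ = 1254.05 + 62.274 = 1316.324 µg/L·h

AUC = 1320 µg/L·h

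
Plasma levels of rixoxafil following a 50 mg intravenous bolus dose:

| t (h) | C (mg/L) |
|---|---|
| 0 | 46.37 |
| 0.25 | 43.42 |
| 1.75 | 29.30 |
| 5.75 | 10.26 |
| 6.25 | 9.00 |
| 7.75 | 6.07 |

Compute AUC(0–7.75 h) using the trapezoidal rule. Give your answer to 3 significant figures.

Trapezoidal AUC_0→7.75:
  [0→0.25]: (46.37+43.42)/2 × 0.25 = 11.22375
  [0.25→1.75]: (43.42+29.30)/2 × 1.5 = 54.54
  [1.75→5.75]: (29.30+10.26)/2 × 4 = 79.12
  [5.75→6.25]: (10.26+9.00)/2 × 0.5 = 4.815
  [6.25→7.75]: (9.00+6.07)/2 × 1.5 = 11.3025
  Sum = 161.00125 mg/L·h

AUC = 161 mg/L·h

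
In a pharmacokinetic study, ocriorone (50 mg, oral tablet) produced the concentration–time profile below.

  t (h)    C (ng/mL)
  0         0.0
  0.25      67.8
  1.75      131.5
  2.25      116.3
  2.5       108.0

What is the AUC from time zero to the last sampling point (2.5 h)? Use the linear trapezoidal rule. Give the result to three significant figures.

Trapezoidal AUC_0→2.5:
  [0→0.25]: (0.0+67.8)/2 × 0.25 = 8.475
  [0.25→1.75]: (67.8+131.5)/2 × 1.5 = 149.475
  [1.75→2.25]: (131.5+116.3)/2 × 0.5 = 61.95
  [2.25→2.5]: (116.3+108.0)/2 × 0.25 = 28.0375
  Sum = 247.9375 ng/mL·h

AUC = 248 ng/mL·h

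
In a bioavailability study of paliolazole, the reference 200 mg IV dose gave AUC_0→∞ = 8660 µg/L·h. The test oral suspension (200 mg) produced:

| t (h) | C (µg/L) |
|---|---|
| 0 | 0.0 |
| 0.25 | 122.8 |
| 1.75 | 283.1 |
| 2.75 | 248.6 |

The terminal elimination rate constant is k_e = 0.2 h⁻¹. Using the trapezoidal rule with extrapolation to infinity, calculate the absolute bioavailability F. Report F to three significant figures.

Trapezoidal AUC_0→2.75 (oral suspension):
  [0→0.25]: (0.0+122.8)/2 × 0.25 = 15.35
  [0.25→1.75]: (122.8+283.1)/2 × 1.5 = 304.425
  [1.75→2.75]: (283.1+248.6)/2 × 1 = 265.85
  Sum = 585.625 µg/L·h
Tail: C_last/k_e = 248.6/0.2 = 1243.000
AUC_0→∞ (oral suspension) = 585.625 + 1243.000 = 1828.625 µg/L·h
F = (AUC_ev/D_ev)/(AUC_iv/D_iv) = (1828.625/200)/(8660/200) = 9.143125/43.3 = 0.2112

F = 0.211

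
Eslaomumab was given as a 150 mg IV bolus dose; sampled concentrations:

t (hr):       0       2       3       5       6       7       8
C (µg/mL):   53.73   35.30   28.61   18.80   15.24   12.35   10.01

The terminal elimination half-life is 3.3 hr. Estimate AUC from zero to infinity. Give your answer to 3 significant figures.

AUC = 258 µg/mL·hr

Trapezoidal AUC_0→8:
  [0→2]: (53.73+35.30)/2 × 2 = 89.03
  [2→3]: (35.30+28.61)/2 × 1 = 31.955
  [3→5]: (28.61+18.80)/2 × 2 = 47.41
  [5→6]: (18.80+15.24)/2 × 1 = 17.02
  [6→7]: (15.24+12.35)/2 × 1 = 13.795
  [7→8]: (12.35+10.01)/2 × 1 = 11.18
  Sum = 210.39 µg/mL·hr
k_e = ln2 / t½ = 0.693147 / 3.3 = 0.2100 hr^-1
Extrapolated tail: C_last / k_e = 10.01 / 0.21 = 47.667
AUC_0→∞ = 210.39 + 47.667 = 258.057 µg/mL·hr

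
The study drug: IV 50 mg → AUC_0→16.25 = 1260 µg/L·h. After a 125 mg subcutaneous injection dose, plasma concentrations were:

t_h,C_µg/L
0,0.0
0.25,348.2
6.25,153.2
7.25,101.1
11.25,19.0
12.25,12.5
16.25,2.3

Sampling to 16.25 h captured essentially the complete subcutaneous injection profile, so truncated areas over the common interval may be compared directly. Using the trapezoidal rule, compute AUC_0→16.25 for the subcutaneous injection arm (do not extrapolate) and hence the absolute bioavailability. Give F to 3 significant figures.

Trapezoidal AUC_0→16.25 (subcutaneous injection):
  [0→0.25]: (0.0+348.2)/2 × 0.25 = 43.525
  [0.25→6.25]: (348.2+153.2)/2 × 6 = 1504.2
  [6.25→7.25]: (153.2+101.1)/2 × 1 = 127.15
  [7.25→11.25]: (101.1+19.0)/2 × 4 = 240.2
  [11.25→12.25]: (19.0+12.5)/2 × 1 = 15.75
  [12.25→16.25]: (12.5+2.3)/2 × 4 = 29.6
  Sum = 1960.425 µg/L·h
F = (AUC_ev/D_ev)/(AUC_iv/D_iv) = (1960.425/125)/(1260/50) = 15.6834/25.2 = 0.6224

F = 0.622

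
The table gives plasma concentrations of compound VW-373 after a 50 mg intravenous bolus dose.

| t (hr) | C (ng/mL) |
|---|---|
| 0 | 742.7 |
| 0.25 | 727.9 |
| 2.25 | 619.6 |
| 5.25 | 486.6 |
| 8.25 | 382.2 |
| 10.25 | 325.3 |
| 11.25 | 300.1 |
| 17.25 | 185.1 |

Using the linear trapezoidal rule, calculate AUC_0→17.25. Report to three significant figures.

AUC = 6970 ng/mL·hr

Trapezoidal AUC_0→17.25:
  [0→0.25]: (742.7+727.9)/2 × 0.25 = 183.825
  [0.25→2.25]: (727.9+619.6)/2 × 2 = 1347.5
  [2.25→5.25]: (619.6+486.6)/2 × 3 = 1659.3
  [5.25→8.25]: (486.6+382.2)/2 × 3 = 1303.2
  [8.25→10.25]: (382.2+325.3)/2 × 2 = 707.5
  [10.25→11.25]: (325.3+300.1)/2 × 1 = 312.7
  [11.25→17.25]: (300.1+185.1)/2 × 6 = 1455.6
  Sum = 6969.625 ng/mL·hr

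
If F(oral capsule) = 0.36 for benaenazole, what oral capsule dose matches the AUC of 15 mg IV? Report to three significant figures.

D_oral = 41.7 mg

For equal systemic exposure: F × D_ev = D_iv
D_ev = D_iv / F = 15 / 0.36 = 41.6667 mg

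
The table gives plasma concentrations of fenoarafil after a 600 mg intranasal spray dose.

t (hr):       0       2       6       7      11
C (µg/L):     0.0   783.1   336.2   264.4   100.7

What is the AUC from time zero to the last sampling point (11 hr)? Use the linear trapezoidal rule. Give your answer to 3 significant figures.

AUC = 4050 µg/L·hr

Trapezoidal AUC_0→11:
  [0→2]: (0.0+783.1)/2 × 2 = 783.1
  [2→6]: (783.1+336.2)/2 × 4 = 2238.6
  [6→7]: (336.2+264.4)/2 × 1 = 300.3
  [7→11]: (264.4+100.7)/2 × 4 = 730.2
  Sum = 4052.2 µg/L·hr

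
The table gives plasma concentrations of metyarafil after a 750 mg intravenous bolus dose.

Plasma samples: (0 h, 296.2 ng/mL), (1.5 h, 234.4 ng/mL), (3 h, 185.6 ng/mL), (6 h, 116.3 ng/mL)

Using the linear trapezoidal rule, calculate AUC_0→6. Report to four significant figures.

AUC = 1166 ng/mL·h

Trapezoidal AUC_0→6:
  [0→1.5]: (296.2+234.4)/2 × 1.5 = 397.95
  [1.5→3]: (234.4+185.6)/2 × 1.5 = 315.0
  [3→6]: (185.6+116.3)/2 × 3 = 452.85
  Sum = 1165.8 ng/mL·h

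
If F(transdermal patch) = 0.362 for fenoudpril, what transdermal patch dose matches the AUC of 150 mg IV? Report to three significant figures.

D_transdermal = 414 mg

For equal systemic exposure: F × D_ev = D_iv
D_ev = D_iv / F = 150 / 0.362 = 414.365 mg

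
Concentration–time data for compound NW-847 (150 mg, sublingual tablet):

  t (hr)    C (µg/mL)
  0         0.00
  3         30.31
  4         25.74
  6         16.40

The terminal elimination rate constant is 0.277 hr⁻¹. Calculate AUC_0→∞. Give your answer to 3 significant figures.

Trapezoidal AUC_0→6:
  [0→3]: (0.00+30.31)/2 × 3 = 45.465
  [3→4]: (30.31+25.74)/2 × 1 = 28.025
  [4→6]: (25.74+16.40)/2 × 2 = 42.14
  Sum = 115.63 µg/mL·hr
Extrapolated tail: C_last / k_e = 16.40 / 0.277 = 59.206
AUC_0→∞ = 115.63 + 59.206 = 174.836 µg/mL·hr

AUC = 175 µg/mL·hr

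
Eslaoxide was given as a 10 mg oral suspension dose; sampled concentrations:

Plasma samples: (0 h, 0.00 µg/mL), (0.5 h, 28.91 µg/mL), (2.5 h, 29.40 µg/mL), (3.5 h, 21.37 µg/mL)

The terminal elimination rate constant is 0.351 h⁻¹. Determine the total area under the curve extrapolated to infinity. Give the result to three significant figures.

Trapezoidal AUC_0→3.5:
  [0→0.5]: (0.00+28.91)/2 × 0.5 = 7.2275
  [0.5→2.5]: (28.91+29.40)/2 × 2 = 58.31
  [2.5→3.5]: (29.40+21.37)/2 × 1 = 25.385
  Sum = 90.9225 µg/mL·h
Extrapolated tail: C_last / k_e = 21.37 / 0.351 = 60.883
AUC_0→∞ = 90.9225 + 60.883 = 151.8055 µg/mL·h

AUC = 152 µg/mL·h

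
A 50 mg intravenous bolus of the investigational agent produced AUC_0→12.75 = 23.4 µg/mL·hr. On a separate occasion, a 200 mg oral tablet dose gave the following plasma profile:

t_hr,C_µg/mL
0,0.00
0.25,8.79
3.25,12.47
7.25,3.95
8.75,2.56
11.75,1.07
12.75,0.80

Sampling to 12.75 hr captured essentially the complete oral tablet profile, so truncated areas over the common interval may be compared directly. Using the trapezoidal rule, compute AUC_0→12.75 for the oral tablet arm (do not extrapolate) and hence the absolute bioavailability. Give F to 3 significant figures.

Trapezoidal AUC_0→12.75 (oral tablet):
  [0→0.25]: (0.00+8.79)/2 × 0.25 = 1.09875
  [0.25→3.25]: (8.79+12.47)/2 × 3 = 31.89
  [3.25→7.25]: (12.47+3.95)/2 × 4 = 32.84
  [7.25→8.75]: (3.95+2.56)/2 × 1.5 = 4.8825
  [8.75→11.75]: (2.56+1.07)/2 × 3 = 5.445
  [11.75→12.75]: (1.07+0.80)/2 × 1 = 0.935
  Sum = 77.09125 µg/mL·hr
F = (AUC_ev/D_ev)/(AUC_iv/D_iv) = (77.09125/200)/(23.4/50) = 0.38545625/0.468 = 0.8236

F = 0.824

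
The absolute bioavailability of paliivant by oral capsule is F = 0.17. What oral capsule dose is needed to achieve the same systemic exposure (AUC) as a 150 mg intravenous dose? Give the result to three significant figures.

For equal systemic exposure: F × D_ev = D_iv
D_ev = D_iv / F = 150 / 0.17 = 882.353 mg

D_oral = 882 mg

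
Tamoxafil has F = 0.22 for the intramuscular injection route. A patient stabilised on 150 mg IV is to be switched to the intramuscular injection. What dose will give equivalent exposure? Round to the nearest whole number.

For equal systemic exposure: F × D_ev = D_iv
D_ev = D_iv / F = 150 / 0.22 = 681.818 mg

D_intramuscular = 682 mg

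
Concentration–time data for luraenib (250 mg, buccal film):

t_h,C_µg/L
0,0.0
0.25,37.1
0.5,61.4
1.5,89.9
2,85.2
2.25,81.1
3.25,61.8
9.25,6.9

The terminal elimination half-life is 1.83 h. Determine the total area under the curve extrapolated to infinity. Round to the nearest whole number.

AUC = 453 µg/L·h

Trapezoidal AUC_0→9.25:
  [0→0.25]: (0.0+37.1)/2 × 0.25 = 4.6375
  [0.25→0.5]: (37.1+61.4)/2 × 0.25 = 12.3125
  [0.5→1.5]: (61.4+89.9)/2 × 1 = 75.65
  [1.5→2]: (89.9+85.2)/2 × 0.5 = 43.775
  [2→2.25]: (85.2+81.1)/2 × 0.25 = 20.7875
  [2.25→3.25]: (81.1+61.8)/2 × 1 = 71.45
  [3.25→9.25]: (61.8+6.9)/2 × 6 = 206.1
  Sum = 434.7125 µg/L·h
k_e = ln2 / t½ = 0.693147 / 1.83 = 0.3788 h^-1
Extrapolated tail: C_last / k_e = 6.9 / 0.3788 = 18.215
AUC_0→∞ = 434.7125 + 18.215 = 452.9275 µg/L·h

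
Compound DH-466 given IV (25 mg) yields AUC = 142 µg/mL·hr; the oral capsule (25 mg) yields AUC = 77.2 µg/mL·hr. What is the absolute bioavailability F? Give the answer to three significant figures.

F = (AUC_ev / D_ev) / (AUC_iv / D_iv)
  = (77.2/25) / (142/25)
  = 3.088 / 5.68 = 0.5437

F = 0.544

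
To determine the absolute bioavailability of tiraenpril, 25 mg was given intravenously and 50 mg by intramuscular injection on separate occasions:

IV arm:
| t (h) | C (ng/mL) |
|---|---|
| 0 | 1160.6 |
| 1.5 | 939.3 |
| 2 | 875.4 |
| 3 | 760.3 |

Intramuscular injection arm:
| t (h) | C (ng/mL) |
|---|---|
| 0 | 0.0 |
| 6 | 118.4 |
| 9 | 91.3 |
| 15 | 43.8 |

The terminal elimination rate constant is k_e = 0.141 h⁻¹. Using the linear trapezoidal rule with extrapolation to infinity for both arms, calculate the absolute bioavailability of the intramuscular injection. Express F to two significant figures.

F = 0.084

Trapezoidal AUC_0→3 (IV):
  [0→1.5]: (1160.6+939.3)/2 × 1.5 = 1574.925
  [1.5→2]: (939.3+875.4)/2 × 0.5 = 453.675
  [2→3]: (875.4+760.3)/2 × 1 = 817.85
  Sum = 2846.45 ng/mL·h
IV tail: 760.3/0.141 = 5392.199; AUC_iv,0→∞ = 2846.45 + 5392.199 = 8238.649 ng/mL·h
Trapezoidal AUC_0→15 (intramuscular injection):
  [0→6]: (0.0+118.4)/2 × 6 = 355.2
  [6→9]: (118.4+91.3)/2 × 3 = 314.55
  [9→15]: (91.3+43.8)/2 × 6 = 405.3
  Sum = 1075.05 ng/mL·h
intramuscular injection tail: 43.8/0.141 = 310.638; AUC_ev,0→∞ = 1075.05 + 310.638 = 1385.688 ng/mL·h
F = (AUC_ev/D_ev)/(AUC_iv/D_iv) = (1385.688/50)/(8238.649/25) = 27.71376/329.54596 = 0.0841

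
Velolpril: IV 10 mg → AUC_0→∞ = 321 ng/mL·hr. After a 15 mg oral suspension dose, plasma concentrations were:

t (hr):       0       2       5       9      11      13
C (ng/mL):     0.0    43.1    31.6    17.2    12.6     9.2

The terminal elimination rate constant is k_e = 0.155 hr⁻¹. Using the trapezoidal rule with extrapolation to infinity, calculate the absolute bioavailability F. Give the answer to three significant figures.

Trapezoidal AUC_0→13 (oral suspension):
  [0→2]: (0.0+43.1)/2 × 2 = 43.1
  [2→5]: (43.1+31.6)/2 × 3 = 112.05
  [5→9]: (31.6+17.2)/2 × 4 = 97.6
  [9→11]: (17.2+12.6)/2 × 2 = 29.8
  [11→13]: (12.6+9.2)/2 × 2 = 21.8
  Sum = 304.35 ng/mL·hr
Tail: C_last/k_e = 9.2/0.155 = 59.355
AUC_0→∞ (oral suspension) = 304.35 + 59.355 = 363.705 ng/mL·hr
F = (AUC_ev/D_ev)/(AUC_iv/D_iv) = (363.705/15)/(321/10) = 24.247/32.1 = 0.7554

F = 0.755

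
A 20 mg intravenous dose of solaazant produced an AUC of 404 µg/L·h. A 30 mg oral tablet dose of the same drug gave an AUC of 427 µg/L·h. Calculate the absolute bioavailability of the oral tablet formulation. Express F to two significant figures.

F = (AUC_ev / D_ev) / (AUC_iv / D_iv)
  = (427/30) / (404/20)
  = 14.2333 / 20.2 = 0.7046

F = 0.70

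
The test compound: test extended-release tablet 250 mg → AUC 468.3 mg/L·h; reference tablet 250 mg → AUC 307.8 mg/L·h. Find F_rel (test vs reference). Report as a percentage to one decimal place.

F_rel = (AUC_test/D_test) / (AUC_ref/D_ref)
      = (468.3/250) / (307.8/250)
      = 1.8732 / 1.2312 = 1.5214 = 152.14%

F_rel = 152.1%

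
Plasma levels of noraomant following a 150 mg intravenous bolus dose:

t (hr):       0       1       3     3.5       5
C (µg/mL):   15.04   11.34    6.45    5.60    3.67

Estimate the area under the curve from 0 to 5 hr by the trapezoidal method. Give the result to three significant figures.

AUC = 40.9 µg/mL·hr

Trapezoidal AUC_0→5:
  [0→1]: (15.04+11.34)/2 × 1 = 13.19
  [1→3]: (11.34+6.45)/2 × 2 = 17.79
  [3→3.5]: (6.45+5.60)/2 × 0.5 = 3.0125
  [3.5→5]: (5.60+3.67)/2 × 1.5 = 6.9525
  Sum = 40.945 µg/mL·hr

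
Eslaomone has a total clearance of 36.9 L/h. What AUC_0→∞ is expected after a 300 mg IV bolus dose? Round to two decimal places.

AUC_0→∞ = Dose_iv / CL
        = 300 / 36.9 = 8.13008 mg/L·h

AUC = 8.13 mg/L·h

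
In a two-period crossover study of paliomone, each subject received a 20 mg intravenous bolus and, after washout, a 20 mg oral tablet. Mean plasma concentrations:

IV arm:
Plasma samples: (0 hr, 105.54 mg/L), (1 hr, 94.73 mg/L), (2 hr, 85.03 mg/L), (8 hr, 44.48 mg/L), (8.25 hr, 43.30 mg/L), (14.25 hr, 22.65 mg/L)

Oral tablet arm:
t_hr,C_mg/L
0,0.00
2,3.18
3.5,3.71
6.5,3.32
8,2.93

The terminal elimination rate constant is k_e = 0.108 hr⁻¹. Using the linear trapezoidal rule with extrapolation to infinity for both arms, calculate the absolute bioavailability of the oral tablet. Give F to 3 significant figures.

F = 0.0509

Trapezoidal AUC_0→14.25 (IV):
  [0→1]: (105.54+94.73)/2 × 1 = 100.135
  [1→2]: (94.73+85.03)/2 × 1 = 89.88
  [2→8]: (85.03+44.48)/2 × 6 = 388.53
  [8→8.25]: (44.48+43.30)/2 × 0.25 = 10.9725
  [8.25→14.25]: (43.30+22.65)/2 × 6 = 197.85
  Sum = 787.3675 mg/L·hr
IV tail: 22.65/0.108 = 209.722; AUC_iv,0→∞ = 787.3675 + 209.722 = 997.0895 mg/L·hr
Trapezoidal AUC_0→8 (oral tablet):
  [0→2]: (0.00+3.18)/2 × 2 = 3.18
  [2→3.5]: (3.18+3.71)/2 × 1.5 = 5.1675
  [3.5→6.5]: (3.71+3.32)/2 × 3 = 10.545
  [6.5→8]: (3.32+2.93)/2 × 1.5 = 4.6875
  Sum = 23.58 mg/L·hr
oral tablet tail: 2.93/0.108 = 27.130; AUC_ev,0→∞ = 23.58 + 27.130 = 50.71 mg/L·hr
F = (AUC_ev/D_ev)/(AUC_iv/D_iv) = (50.71/20)/(997.0895/20) = 2.5355/49.854475 = 0.0509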